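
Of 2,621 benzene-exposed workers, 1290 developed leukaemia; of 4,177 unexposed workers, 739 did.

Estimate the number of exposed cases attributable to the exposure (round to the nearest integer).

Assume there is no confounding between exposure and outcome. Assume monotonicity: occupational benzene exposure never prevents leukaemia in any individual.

about 826 cases

p₁ = P(outcome | exposed) = 1290/2621 = 0.49218
p₀ = P(outcome | unexposed) = 739/4177 = 0.17692
PN = (p₁ − p₀)/p₁ = (0.49218 − 0.17692) / 0.49218 ≈ 0.64053.
Attributable cases ≈ PN × (exposed cases) = 0.64053 × 1290 ≈ 826.29.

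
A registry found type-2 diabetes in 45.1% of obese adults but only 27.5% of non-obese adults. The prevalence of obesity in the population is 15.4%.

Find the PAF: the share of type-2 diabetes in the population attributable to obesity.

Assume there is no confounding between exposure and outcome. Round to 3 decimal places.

p₁ = 0.451, p₀ = 0.275.
Overall risk P(Y=1) = π·p₁ + (1−π)·p₀ = 0.154×0.451 + 0.846×0.275 = 0.3021.
Under exogeneity, PAF = [P(Y=1) − p₀] / P(Y=1).
PAF = (0.3021 − 0.275) / 0.3021 ≈ 0.0897

PAF ≈ 0.090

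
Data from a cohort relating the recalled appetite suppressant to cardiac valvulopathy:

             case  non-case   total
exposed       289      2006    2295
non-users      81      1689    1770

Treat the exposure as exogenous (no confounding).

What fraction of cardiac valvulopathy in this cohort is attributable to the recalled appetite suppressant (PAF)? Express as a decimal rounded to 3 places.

PAF ≈ 0.497

p₁ = P(outcome | exposed) = 289/2295 = 0.12593
p₀ = P(outcome | unexposed) = 81/1770 = 0.045763
Exposure prevalence π = 2295/4065 = 0.56458; overall risk P(Y=1) = 0.091021.
Under exogeneity, PAF = [P(Y=1) − p₀]/P(Y=1).
PAF = (0.091021 − 0.045763) / 0.091021 ≈ 0.4972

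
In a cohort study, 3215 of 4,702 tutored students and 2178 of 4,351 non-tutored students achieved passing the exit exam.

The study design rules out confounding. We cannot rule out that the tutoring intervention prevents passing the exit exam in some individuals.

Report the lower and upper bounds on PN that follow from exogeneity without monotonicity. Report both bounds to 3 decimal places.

p₁ = P(outcome | exposed) = 3215/4702 = 0.68375
p₀ = P(outcome | unexposed) = 2178/4351 = 0.50057
Under exogeneity alone the bounds on PN are max{0,(p₁−p₀)/p₁} ≤ PN ≤ min{1,(1−p₀)/p₁}.
  lower = (p₁ − p₀)/p₁ = 0.18318 / 0.68375 ≈ 0.2679
  upper = min{1, (1 − p₀)/p₁} = 0.49943 / 0.68375 ≈ 0.7304

0.268 ≤ PN ≤ 0.730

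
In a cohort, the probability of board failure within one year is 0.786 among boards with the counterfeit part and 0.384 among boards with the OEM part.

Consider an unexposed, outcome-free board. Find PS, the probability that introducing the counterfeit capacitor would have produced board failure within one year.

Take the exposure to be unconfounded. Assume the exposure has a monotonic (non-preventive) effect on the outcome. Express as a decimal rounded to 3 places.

PS ≈ 0.653

Let p₁ = 0.786, p₀ = 0.384.
Under exogeneity and monotonicity, PS = (p₁ − p₀) / (1 − p₀).
PS = (0.786 − 0.384) / (1 − 0.384) = 0.402 / 0.616 ≈ 0.6526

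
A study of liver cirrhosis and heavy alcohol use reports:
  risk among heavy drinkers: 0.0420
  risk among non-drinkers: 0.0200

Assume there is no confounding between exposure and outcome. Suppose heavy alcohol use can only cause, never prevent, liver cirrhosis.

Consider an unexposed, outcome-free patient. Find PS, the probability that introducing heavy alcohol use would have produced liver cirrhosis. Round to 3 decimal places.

PS ≈ 0.022

Let p₁ = 0.042, p₀ = 0.02.
Under exogeneity and monotonicity, PS = (p₁ − p₀) / (1 − p₀).
PS = (0.042 − 0.02) / (1 − 0.02) = 0.022 / 0.98 ≈ 0.0224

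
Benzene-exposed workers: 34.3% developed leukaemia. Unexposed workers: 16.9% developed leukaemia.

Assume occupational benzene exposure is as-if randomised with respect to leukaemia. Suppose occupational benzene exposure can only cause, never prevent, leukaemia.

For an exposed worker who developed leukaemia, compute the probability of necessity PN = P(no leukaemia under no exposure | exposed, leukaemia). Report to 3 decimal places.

PN ≈ 0.507

p₁ = 0.343, p₀ = 0.169.
Under exogeneity and monotonicity, PN = (p₁ − p₀) / p₁.
PN = (0.343 − 0.169) / 0.343 = 0.174 / 0.343 ≈ 0.5073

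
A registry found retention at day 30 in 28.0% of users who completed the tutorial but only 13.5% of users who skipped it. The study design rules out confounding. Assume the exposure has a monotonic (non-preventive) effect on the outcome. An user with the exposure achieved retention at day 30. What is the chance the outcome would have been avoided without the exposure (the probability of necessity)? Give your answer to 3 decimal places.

PN ≈ 0.518

p₁ = 0.28, p₀ = 0.135.
Under exogeneity and monotonicity, PN = (p₁ − p₀) / p₁.
PN = (0.28 − 0.135) / 0.28 = 0.145 / 0.28 ≈ 0.5179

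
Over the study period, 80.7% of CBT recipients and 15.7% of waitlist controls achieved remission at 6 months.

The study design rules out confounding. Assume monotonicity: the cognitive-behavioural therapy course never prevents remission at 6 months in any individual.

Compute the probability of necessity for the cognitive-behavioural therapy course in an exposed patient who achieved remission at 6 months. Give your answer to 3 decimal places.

p₁ = 0.807, p₀ = 0.157.
Under exogeneity and monotonicity, PN = (p₁ − p₀) / p₁.
PN = (0.807 − 0.157) / 0.807 = 0.65 / 0.807 ≈ 0.8055

PN ≈ 0.805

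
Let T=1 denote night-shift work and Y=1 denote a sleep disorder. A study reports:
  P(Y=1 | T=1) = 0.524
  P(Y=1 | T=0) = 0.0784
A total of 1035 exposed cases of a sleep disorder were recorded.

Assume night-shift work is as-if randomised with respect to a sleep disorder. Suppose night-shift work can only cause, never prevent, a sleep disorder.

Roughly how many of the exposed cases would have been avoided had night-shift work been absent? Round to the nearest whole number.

Let p₁ = 0.524, p₀ = 0.0784.
PN = (p₁ − p₀)/p₁ = (0.524 − 0.0784) / 0.524 ≈ 0.85038.
Attributable cases ≈ PN × (exposed cases) = 0.85038 × 1035 ≈ 880.15.

about 880 cases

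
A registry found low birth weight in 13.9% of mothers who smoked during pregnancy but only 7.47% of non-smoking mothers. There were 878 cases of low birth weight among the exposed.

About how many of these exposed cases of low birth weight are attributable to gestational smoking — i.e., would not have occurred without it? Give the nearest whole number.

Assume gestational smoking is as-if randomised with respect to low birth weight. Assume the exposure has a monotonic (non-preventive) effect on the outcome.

about 406 cases

p₁ = 0.139, p₀ = 0.0747.
PN = (p₁ − p₀)/p₁ = (0.139 − 0.0747) / 0.139 ≈ 0.46259.
Attributable cases ≈ PN × (exposed cases) = 0.46259 × 878 ≈ 406.15.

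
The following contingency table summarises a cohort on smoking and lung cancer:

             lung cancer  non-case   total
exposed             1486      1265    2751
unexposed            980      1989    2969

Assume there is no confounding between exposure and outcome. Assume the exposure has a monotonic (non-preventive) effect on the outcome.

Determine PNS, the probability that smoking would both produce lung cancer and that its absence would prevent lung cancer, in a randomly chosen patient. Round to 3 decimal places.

PNS ≈ 0.210

p₁ = P(outcome | exposed) = 1486/2751 = 0.54017
p₀ = P(outcome | unexposed) = 980/2969 = 0.33008
Under exogeneity and monotonicity, PNS = p₁ − p₀.
PNS = 0.54017 − 0.33008 = 0.21009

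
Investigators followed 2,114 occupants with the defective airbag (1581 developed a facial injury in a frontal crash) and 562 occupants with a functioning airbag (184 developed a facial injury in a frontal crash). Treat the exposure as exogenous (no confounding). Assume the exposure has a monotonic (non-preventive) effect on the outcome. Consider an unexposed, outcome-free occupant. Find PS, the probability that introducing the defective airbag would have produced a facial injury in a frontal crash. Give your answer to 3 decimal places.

p₁ = P(outcome | exposed) = 1581/2114 = 0.74787
p₀ = P(outcome | unexposed) = 184/562 = 0.3274
Under exogeneity and monotonicity, PS = (p₁ − p₀) / (1 − p₀).
PS = (0.74787 − 0.3274) / (1 − 0.3274) = 0.42047 / 0.6726 ≈ 0.6251

PS ≈ 0.625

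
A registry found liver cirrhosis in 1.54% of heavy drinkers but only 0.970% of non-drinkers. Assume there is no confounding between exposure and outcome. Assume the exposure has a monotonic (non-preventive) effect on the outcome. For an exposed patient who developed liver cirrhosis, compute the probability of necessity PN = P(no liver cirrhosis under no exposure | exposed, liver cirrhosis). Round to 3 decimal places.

p₁ = 0.0154, p₀ = 0.0097.
Under exogeneity and monotonicity, PN = (p₁ − p₀) / p₁.
PN = (0.0154 − 0.0097) / 0.0154 = 0.0057 / 0.0154 ≈ 0.3701

PN ≈ 0.370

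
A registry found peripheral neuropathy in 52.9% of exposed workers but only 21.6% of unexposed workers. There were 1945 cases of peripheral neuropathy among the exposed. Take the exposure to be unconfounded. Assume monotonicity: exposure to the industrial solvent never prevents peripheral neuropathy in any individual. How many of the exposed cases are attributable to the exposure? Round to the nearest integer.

about 1151 cases

p₁ = 0.529, p₀ = 0.216.
PN = (p₁ − p₀)/p₁ = (0.529 − 0.216) / 0.529 ≈ 0.59168.
Attributable cases ≈ PN × (exposed cases) = 0.59168 × 1945 ≈ 1150.82.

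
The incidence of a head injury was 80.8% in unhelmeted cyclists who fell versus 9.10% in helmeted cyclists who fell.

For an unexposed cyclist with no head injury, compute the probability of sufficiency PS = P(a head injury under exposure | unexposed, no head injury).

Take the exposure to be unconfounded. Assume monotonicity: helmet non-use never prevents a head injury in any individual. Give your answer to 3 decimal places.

PS ≈ 0.789

p₁ = 0.808, p₀ = 0.091.
Under exogeneity and monotonicity, PS = (p₁ − p₀) / (1 − p₀).
PS = (0.808 − 0.091) / (1 − 0.091) = 0.717 / 0.909 ≈ 0.7888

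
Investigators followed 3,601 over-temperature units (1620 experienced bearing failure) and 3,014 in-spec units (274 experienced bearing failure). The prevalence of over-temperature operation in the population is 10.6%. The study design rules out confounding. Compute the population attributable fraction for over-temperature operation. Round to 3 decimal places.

PAF ≈ 0.295

p₁ = P(outcome | exposed) = 1620/3601 = 0.44988
p₀ = P(outcome | unexposed) = 274/3014 = 0.090909
Overall risk P(Y=1) = π·p₁ + (1−π)·p₀ = 0.106×0.44988 + 0.894×0.090909 = 0.12896.
Under exogeneity, PAF = [P(Y=1) − p₀] / P(Y=1).
PAF = (0.12896 − 0.090909) / 0.12896 ≈ 0.2951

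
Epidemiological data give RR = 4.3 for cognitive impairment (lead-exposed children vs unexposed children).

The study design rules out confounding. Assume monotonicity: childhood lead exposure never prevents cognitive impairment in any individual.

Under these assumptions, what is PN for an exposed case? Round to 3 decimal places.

PN ≈ 0.767

Under exogeneity and monotonicity, PN = (RR − 1) / RR = 1 − 1/RR.
PN = (4.3 − 1) / 4.3 = 3.3 / 4.3 ≈ 0.7674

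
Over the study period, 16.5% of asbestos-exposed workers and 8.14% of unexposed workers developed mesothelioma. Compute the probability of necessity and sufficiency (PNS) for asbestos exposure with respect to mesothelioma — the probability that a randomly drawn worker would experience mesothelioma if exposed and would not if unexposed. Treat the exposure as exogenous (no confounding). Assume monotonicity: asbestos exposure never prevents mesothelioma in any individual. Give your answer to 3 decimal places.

PNS ≈ 0.084

p₁ = 0.165, p₀ = 0.0814.
Under exogeneity and monotonicity, PNS = p₁ − p₀.
PNS = 0.165 − 0.0814 = 0.0836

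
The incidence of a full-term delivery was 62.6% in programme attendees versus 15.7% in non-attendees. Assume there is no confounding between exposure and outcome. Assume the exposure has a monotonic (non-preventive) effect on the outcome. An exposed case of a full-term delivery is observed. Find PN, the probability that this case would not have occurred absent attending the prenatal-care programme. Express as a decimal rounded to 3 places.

PN ≈ 0.749

p₁ = 0.626, p₀ = 0.157.
Under exogeneity and monotonicity, PN = (p₁ − p₀) / p₁.
PN = (0.626 − 0.157) / 0.626 = 0.469 / 0.626 ≈ 0.7492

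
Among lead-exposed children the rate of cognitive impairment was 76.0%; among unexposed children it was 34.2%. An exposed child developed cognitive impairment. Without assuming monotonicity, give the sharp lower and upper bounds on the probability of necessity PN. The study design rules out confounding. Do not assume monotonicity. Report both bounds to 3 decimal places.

p₁ = 0.76, p₀ = 0.342.
Under exogeneity alone the bounds on PN are max{0,(p₁−p₀)/p₁} ≤ PN ≤ min{1,(1−p₀)/p₁}.
  lower = (p₁ − p₀)/p₁ = 0.418 / 0.76 ≈ 0.5500
  upper = min{1, (1 − p₀)/p₁} = 0.658 / 0.76 ≈ 0.8658

0.550 ≤ PN ≤ 0.866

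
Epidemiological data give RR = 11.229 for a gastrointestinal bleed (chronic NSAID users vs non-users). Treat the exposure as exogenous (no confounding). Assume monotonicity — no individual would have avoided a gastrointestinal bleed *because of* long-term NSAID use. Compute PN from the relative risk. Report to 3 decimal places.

PN ≈ 0.911

Under exogeneity and monotonicity, PN = (RR − 1) / RR = 1 − 1/RR.
PN = (11.229 − 1) / 11.229 = 10.23 / 11.229 ≈ 0.9109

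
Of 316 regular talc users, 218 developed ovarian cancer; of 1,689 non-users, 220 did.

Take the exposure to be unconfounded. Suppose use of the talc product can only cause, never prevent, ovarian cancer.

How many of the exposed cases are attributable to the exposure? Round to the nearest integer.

about 177 cases

p₁ = P(outcome | exposed) = 218/316 = 0.68987
p₀ = P(outcome | unexposed) = 220/1689 = 0.13025
PN = (p₁ − p₀)/p₁ = (0.68987 − 0.13025) / 0.68987 ≈ 0.81119.
Attributable cases ≈ PN × (exposed cases) = 0.81119 × 218 ≈ 176.84.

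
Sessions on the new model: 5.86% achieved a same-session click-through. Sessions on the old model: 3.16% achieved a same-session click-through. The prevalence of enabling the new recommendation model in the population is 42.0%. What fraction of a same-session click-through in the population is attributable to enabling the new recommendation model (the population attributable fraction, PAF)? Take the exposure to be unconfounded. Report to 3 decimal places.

PAF ≈ 0.264

p₁ = 0.0586, p₀ = 0.0316.
Overall risk P(Y=1) = π·p₁ + (1−π)·p₀ = 0.42×0.0586 + 0.58×0.0316 = 0.04294.
Under exogeneity, PAF = [P(Y=1) − p₀] / P(Y=1).
PAF = (0.04294 − 0.0316) / 0.04294 ≈ 0.2641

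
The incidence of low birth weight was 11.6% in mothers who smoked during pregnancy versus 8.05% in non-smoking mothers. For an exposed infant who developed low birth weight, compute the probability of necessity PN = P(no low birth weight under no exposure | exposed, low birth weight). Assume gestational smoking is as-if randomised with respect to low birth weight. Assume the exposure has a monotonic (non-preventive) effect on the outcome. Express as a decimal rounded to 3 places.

p₁ = 0.116, p₀ = 0.0805.
Under exogeneity and monotonicity, PN = (p₁ − p₀) / p₁.
PN = (0.116 − 0.0805) / 0.116 = 0.0355 / 0.116 ≈ 0.3060

PN ≈ 0.306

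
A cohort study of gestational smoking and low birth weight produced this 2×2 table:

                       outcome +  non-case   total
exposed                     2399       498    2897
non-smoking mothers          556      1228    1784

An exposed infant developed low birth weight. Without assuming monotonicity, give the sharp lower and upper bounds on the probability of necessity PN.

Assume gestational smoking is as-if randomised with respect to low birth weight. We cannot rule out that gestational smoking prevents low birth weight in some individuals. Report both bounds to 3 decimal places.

p₁ = P(outcome | exposed) = 2399/2897 = 0.8281
p₀ = P(outcome | unexposed) = 556/1784 = 0.31166
Under exogeneity alone the bounds on PN are max{0,(p₁−p₀)/p₁} ≤ PN ≤ min{1,(1−p₀)/p₁}.
  lower = (p₁ − p₀)/p₁ = 0.51644 / 0.8281 ≈ 0.6236
  upper = min{1, (1 − p₀)/p₁} = 0.68834 / 0.8281 ≈ 0.8312

0.624 ≤ PN ≤ 0.831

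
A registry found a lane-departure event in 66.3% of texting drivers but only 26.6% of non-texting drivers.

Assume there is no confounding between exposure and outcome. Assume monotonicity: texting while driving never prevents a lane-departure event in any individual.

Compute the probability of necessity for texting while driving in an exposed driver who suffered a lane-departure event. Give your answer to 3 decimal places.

p₁ = 0.663, p₀ = 0.266.
Under exogeneity and monotonicity, PN = (p₁ − p₀) / p₁.
PN = (0.663 − 0.266) / 0.663 = 0.397 / 0.663 ≈ 0.5988

PN ≈ 0.599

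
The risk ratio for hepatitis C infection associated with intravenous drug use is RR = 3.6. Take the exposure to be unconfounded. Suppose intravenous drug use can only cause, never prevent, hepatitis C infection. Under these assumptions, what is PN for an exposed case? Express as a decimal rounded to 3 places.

Under exogeneity and monotonicity, PN = (RR − 1) / RR = 1 − 1/RR.
PN = (3.6 − 1) / 3.6 = 2.6 / 3.6 ≈ 0.7222

PN ≈ 0.722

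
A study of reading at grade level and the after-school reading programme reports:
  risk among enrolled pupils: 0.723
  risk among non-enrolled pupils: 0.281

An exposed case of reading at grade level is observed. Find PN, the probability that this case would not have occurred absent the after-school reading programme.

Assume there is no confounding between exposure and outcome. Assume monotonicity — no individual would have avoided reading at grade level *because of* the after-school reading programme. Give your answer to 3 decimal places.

Let p₁ = 0.723, p₀ = 0.281.
Under exogeneity and monotonicity, PN = (p₁ − p₀) / p₁.
PN = (0.723 − 0.281) / 0.723 = 0.442 / 0.723 ≈ 0.6113

PN ≈ 0.611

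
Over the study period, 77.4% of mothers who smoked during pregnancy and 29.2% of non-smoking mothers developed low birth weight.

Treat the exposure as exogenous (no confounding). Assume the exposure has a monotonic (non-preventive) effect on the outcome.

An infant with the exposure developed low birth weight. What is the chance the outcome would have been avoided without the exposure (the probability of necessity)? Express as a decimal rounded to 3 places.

PN ≈ 0.623

p₁ = 0.774, p₀ = 0.292.
Under exogeneity and monotonicity, PN = (p₁ − p₀) / p₁.
PN = (0.774 − 0.292) / 0.774 = 0.482 / 0.774 ≈ 0.6227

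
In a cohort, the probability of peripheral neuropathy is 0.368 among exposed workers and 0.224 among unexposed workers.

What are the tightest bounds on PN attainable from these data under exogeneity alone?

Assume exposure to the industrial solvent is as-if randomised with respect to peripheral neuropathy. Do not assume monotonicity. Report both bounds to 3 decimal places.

0.391 ≤ PN ≤ 1.000

Let p₁ = 0.368, p₀ = 0.224.
Under exogeneity alone the bounds on PN are max{0,(p₁−p₀)/p₁} ≤ PN ≤ min{1,(1−p₀)/p₁}.
  lower = (p₁ − p₀)/p₁ = 0.144 / 0.368 ≈ 0.3913
  upper = min{1, (1 − p₀)/p₁} = 0.776 / 0.368 ≈ 2.1087 → capped at 1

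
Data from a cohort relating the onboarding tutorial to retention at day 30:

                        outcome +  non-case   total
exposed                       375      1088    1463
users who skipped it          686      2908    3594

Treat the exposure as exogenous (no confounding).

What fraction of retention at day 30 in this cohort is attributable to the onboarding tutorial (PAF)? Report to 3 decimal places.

p₁ = P(outcome | exposed) = 375/1463 = 0.25632
p₀ = P(outcome | unexposed) = 686/3594 = 0.19087
Exposure prevalence π = 1463/5057 = 0.2893; overall risk P(Y=1) = 0.20981.
Under exogeneity, PAF = [P(Y=1) − p₀]/P(Y=1).
PAF = (0.20981 − 0.19087) / 0.20981 ≈ 0.0902

PAF ≈ 0.090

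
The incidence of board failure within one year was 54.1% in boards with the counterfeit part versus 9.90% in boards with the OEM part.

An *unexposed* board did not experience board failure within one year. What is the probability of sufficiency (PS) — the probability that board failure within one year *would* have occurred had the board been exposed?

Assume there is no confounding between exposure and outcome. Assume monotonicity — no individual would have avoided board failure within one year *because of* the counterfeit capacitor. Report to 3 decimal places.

PS ≈ 0.491

p₁ = 0.541, p₀ = 0.099.
Under exogeneity and monotonicity, PS = (p₁ − p₀) / (1 − p₀).
PS = (0.541 − 0.099) / (1 − 0.099) = 0.442 / 0.901 ≈ 0.4906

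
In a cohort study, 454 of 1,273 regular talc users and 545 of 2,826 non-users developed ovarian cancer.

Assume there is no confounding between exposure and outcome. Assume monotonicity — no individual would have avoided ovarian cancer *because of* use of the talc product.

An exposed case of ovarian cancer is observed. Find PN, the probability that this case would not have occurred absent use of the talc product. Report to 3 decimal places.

p₁ = P(outcome | exposed) = 454/1273 = 0.35664
p₀ = P(outcome | unexposed) = 545/2826 = 0.19285
Under exogeneity and monotonicity, PN = (p₁ − p₀) / p₁.
PN = (0.35664 − 0.19285) / 0.35664 = 0.16379 / 0.35664 ≈ 0.4592

PN ≈ 0.459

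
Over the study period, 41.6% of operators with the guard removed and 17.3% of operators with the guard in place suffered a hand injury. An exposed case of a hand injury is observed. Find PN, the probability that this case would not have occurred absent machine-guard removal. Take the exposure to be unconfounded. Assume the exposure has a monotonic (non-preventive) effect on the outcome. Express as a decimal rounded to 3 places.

p₁ = 0.416, p₀ = 0.173.
Under exogeneity and monotonicity, PN = (p₁ − p₀) / p₁.
PN = (0.416 − 0.173) / 0.416 = 0.243 / 0.416 ≈ 0.5841

PN ≈ 0.584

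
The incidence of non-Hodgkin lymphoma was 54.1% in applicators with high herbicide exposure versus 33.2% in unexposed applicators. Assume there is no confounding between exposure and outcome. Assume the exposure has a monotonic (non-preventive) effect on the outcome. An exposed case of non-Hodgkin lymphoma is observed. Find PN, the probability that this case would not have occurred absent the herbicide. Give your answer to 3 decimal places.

p₁ = 0.541, p₀ = 0.332.
Under exogeneity and monotonicity, PN = (p₁ − p₀) / p₁.
PN = (0.541 − 0.332) / 0.541 = 0.209 / 0.541 ≈ 0.3863

PN ≈ 0.386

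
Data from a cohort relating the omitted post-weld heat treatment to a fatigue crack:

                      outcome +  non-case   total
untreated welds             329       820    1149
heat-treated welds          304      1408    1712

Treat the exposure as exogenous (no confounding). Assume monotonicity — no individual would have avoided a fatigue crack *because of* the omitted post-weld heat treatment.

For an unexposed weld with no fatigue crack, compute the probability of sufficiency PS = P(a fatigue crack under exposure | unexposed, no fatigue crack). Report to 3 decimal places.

PS ≈ 0.132

p₁ = P(outcome | exposed) = 329/1149 = 0.28634
p₀ = P(outcome | unexposed) = 304/1712 = 0.17757
Under exogeneity and monotonicity, PS = (p₁ − p₀)/(1 − p₀).
PS = (0.28634 − 0.17757) / 0.82243 ≈ 0.1322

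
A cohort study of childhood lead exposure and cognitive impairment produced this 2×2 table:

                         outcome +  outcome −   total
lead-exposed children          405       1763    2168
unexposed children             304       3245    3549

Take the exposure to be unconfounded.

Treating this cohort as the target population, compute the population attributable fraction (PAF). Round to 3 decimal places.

PAF ≈ 0.309

p₁ = P(outcome | exposed) = 405/2168 = 0.18681
p₀ = P(outcome | unexposed) = 304/3549 = 0.085658
Exposure prevalence π = 2168/5717 = 0.37922; overall risk P(Y=1) = 0.12402.
Under exogeneity, PAF = [P(Y=1) − p₀]/P(Y=1).
PAF = (0.12402 − 0.085658) / 0.12402 ≈ 0.3093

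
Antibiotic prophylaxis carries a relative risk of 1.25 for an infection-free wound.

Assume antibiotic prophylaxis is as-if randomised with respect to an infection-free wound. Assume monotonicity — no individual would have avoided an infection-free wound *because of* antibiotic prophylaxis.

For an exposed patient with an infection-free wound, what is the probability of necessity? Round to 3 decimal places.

Under exogeneity and monotonicity, PN = (RR − 1) / RR = 1 − 1/RR.
PN = (1.25 − 1) / 1.25 = 0.25 / 1.25 ≈ 0.2000

PN ≈ 0.200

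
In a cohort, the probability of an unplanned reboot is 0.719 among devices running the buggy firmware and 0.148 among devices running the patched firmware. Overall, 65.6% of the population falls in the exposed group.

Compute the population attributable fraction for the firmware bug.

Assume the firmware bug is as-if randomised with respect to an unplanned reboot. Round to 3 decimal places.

Let p₁ = 0.719, p₀ = 0.148.
Overall risk P(Y=1) = π·p₁ + (1−π)·p₀ = 0.656×0.719 + 0.344×0.148 = 0.52258.
Under exogeneity, PAF = [P(Y=1) − p₀] / P(Y=1).
PAF = (0.52258 − 0.148) / 0.52258 ≈ 0.7168

PAF ≈ 0.717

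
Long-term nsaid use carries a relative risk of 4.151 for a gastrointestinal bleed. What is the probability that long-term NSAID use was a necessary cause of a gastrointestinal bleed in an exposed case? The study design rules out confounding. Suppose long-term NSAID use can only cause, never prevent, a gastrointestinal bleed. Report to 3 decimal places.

PN ≈ 0.759

Under exogeneity and monotonicity, PN = (RR − 1) / RR = 1 − 1/RR.
PN = (4.151 − 1) / 4.151 = 3.151 / 4.151 ≈ 0.7591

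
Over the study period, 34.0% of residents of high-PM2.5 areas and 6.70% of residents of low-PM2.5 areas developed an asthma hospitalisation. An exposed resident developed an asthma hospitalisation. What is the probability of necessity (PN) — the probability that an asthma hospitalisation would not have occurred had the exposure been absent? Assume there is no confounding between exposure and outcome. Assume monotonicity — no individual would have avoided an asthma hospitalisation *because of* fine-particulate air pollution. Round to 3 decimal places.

p₁ = 0.34, p₀ = 0.067.
Under exogeneity and monotonicity, PN = (p₁ − p₀) / p₁.
PN = (0.34 − 0.067) / 0.34 = 0.273 / 0.34 ≈ 0.8029

PN ≈ 0.803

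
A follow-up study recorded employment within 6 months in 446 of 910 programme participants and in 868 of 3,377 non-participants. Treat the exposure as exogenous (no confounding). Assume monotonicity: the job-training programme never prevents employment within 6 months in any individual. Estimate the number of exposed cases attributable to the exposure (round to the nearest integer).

about 212 cases

p₁ = P(outcome | exposed) = 446/910 = 0.49011
p₀ = P(outcome | unexposed) = 868/3377 = 0.25703
PN = (p₁ − p₀)/p₁ = (0.49011 − 0.25703) / 0.49011 ≈ 0.47556.
Attributable cases ≈ PN × (exposed cases) = 0.47556 × 446 ≈ 212.10.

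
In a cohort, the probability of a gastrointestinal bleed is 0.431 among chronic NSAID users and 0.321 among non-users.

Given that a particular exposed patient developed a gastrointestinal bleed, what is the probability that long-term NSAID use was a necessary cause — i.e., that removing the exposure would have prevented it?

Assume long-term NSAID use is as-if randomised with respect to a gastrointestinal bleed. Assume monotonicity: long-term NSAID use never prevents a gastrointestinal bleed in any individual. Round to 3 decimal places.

PN ≈ 0.255

Let p₁ = 0.431, p₀ = 0.321.
Under exogeneity and monotonicity, PN = (p₁ − p₀) / p₁.
PN = (0.431 − 0.321) / 0.431 = 0.11 / 0.431 ≈ 0.2552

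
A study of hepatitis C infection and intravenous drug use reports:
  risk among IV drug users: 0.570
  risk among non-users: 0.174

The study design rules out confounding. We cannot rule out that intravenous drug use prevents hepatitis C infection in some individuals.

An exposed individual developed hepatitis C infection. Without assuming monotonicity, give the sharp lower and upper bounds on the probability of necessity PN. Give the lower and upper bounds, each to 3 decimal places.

Let p₁ = 0.57, p₀ = 0.174.
Under exogeneity alone the bounds on PN are max{0,(p₁−p₀)/p₁} ≤ PN ≤ min{1,(1−p₀)/p₁}.
  lower = (p₁ − p₀)/p₁ = 0.396 / 0.57 ≈ 0.6947
  upper = min{1, (1 − p₀)/p₁} = 0.826 / 0.57 ≈ 1.4491 → capped at 1

0.695 ≤ PN ≤ 1.000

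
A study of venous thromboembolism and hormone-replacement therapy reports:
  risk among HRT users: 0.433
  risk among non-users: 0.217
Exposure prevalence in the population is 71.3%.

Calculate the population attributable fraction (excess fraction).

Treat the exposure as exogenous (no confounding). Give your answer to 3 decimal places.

Let p₁ = 0.433, p₀ = 0.217.
Overall risk P(Y=1) = π·p₁ + (1−π)·p₀ = 0.713×0.433 + 0.287×0.217 = 0.37101.
Under exogeneity, PAF = [P(Y=1) − p₀] / P(Y=1).
PAF = (0.37101 − 0.217) / 0.37101 ≈ 0.4151

PAF ≈ 0.415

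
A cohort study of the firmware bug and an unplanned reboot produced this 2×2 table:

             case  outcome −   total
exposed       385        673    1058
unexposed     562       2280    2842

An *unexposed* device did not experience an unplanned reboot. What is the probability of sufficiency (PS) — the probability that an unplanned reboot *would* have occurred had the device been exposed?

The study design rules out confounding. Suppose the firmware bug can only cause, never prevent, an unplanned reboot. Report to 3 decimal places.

PS ≈ 0.207

p₁ = P(outcome | exposed) = 385/1058 = 0.36389
p₀ = P(outcome | unexposed) = 562/2842 = 0.19775
Under exogeneity and monotonicity, PS = (p₁ − p₀)/(1 − p₀).
PS = (0.36389 − 0.19775) / 0.80225 ≈ 0.2071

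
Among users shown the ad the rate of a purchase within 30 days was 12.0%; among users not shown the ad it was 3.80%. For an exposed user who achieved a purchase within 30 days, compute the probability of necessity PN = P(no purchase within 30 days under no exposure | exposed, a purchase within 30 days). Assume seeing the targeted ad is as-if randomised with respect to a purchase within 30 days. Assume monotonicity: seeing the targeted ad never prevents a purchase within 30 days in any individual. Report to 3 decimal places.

PN ≈ 0.683

p₁ = 0.12, p₀ = 0.038.
Under exogeneity and monotonicity, PN = (p₁ − p₀) / p₁.
PN = (0.12 − 0.038) / 0.12 = 0.082 / 0.12 ≈ 0.6833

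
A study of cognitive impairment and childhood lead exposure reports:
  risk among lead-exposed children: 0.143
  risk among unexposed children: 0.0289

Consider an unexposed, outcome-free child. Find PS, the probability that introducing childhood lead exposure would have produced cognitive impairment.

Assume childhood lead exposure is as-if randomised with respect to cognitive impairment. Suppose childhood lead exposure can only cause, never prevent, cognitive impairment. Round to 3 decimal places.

PS ≈ 0.117

Let p₁ = 0.143, p₀ = 0.0289.
Under exogeneity and monotonicity, PS = (p₁ − p₀) / (1 − p₀).
PS = (0.143 − 0.0289) / (1 − 0.0289) = 0.1141 / 0.9711 ≈ 0.1175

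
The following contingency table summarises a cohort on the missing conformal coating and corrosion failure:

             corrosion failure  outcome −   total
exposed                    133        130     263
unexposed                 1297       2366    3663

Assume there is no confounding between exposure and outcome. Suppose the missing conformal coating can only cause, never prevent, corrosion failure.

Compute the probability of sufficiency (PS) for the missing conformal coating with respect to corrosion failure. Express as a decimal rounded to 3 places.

p₁ = P(outcome | exposed) = 133/263 = 0.5057
p₀ = P(outcome | unexposed) = 1297/3663 = 0.35408
Under exogeneity and monotonicity, PS = (p₁ − p₀)/(1 − p₀).
PS = (0.5057 − 0.35408) / 0.64592 ≈ 0.2347

PS ≈ 0.235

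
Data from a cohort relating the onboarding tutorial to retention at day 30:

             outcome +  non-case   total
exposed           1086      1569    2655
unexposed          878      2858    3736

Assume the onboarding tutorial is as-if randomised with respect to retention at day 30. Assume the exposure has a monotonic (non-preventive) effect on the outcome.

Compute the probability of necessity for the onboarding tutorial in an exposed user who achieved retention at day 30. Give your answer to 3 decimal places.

PN ≈ 0.425

p₁ = P(outcome | exposed) = 1086/2655 = 0.40904
p₀ = P(outcome | unexposed) = 878/3736 = 0.23501
Under exogeneity and monotonicity, PN = (p₁ − p₀)/p₁.
PN = (0.40904 − 0.23501) / 0.40904 ≈ 0.4255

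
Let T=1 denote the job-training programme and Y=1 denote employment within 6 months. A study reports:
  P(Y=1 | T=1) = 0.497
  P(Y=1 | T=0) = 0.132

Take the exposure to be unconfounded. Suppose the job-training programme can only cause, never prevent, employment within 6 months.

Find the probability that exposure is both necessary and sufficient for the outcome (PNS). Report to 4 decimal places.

PNS ≈ 0.3650

Let p₁ = 0.497, p₀ = 0.132.
Under exogeneity and monotonicity, PNS = p₁ − p₀.
PNS = 0.497 − 0.132 = 0.365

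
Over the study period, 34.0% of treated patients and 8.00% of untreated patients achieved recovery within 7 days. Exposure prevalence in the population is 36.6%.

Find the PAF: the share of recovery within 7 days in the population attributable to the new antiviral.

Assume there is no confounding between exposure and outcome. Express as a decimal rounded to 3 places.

PAF ≈ 0.543

p₁ = 0.34, p₀ = 0.08.
Overall risk P(Y=1) = π·p₁ + (1−π)·p₀ = 0.366×0.34 + 0.634×0.08 = 0.17516.
Under exogeneity, PAF = [P(Y=1) − p₀] / P(Y=1).
PAF = (0.17516 − 0.08) / 0.17516 ≈ 0.5433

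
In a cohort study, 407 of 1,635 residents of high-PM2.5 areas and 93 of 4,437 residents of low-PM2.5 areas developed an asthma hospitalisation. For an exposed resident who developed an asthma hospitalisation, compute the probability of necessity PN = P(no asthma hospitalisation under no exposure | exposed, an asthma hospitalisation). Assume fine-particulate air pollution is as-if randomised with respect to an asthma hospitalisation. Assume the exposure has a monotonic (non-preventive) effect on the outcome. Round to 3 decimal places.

PN ≈ 0.916

p₁ = P(outcome | exposed) = 407/1635 = 0.24893
p₀ = P(outcome | unexposed) = 93/4437 = 0.02096
Under exogeneity and monotonicity, PN = (p₁ − p₀) / p₁.
PN = (0.24893 − 0.02096) / 0.24893 = 0.22797 / 0.24893 ≈ 0.9158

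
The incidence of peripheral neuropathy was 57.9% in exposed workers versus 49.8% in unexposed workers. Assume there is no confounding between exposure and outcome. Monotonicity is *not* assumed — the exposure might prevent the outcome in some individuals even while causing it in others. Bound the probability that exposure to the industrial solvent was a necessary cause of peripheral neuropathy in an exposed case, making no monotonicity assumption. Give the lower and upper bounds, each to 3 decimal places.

0.140 ≤ PN ≤ 0.867

p₁ = 0.579, p₀ = 0.498.
Under exogeneity alone the bounds on PN are max{0,(p₁−p₀)/p₁} ≤ PN ≤ min{1,(1−p₀)/p₁}.
  lower = (p₁ − p₀)/p₁ = 0.081 / 0.579 ≈ 0.1399
  upper = min{1, (1 − p₀)/p₁} = 0.502 / 0.579 ≈ 0.8670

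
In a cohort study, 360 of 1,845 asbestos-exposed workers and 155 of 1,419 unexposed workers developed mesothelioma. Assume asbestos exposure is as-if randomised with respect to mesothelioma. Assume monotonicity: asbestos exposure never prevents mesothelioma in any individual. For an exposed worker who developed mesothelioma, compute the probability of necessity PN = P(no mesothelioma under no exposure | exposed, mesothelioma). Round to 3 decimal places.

PN ≈ 0.440

p₁ = P(outcome | exposed) = 360/1845 = 0.19512
p₀ = P(outcome | unexposed) = 155/1419 = 0.10923
Under exogeneity and monotonicity, PN = (p₁ − p₀) / p₁.
PN = (0.19512 − 0.10923) / 0.19512 = 0.08589 / 0.19512 ≈ 0.4402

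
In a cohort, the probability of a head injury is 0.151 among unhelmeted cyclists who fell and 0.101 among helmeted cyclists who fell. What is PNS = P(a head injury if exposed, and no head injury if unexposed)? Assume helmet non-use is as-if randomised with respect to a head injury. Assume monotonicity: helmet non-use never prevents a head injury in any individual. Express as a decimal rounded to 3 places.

PNS ≈ 0.050

Let p₁ = 0.151, p₀ = 0.101.
Under exogeneity and monotonicity, PNS = p₁ − p₀.
PNS = 0.151 − 0.101 = 0.05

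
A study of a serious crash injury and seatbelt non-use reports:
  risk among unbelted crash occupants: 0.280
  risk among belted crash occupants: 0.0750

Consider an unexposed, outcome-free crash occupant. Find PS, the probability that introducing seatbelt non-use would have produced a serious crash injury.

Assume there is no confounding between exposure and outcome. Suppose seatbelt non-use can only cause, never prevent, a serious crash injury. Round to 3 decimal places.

PS ≈ 0.222

Let p₁ = 0.28, p₀ = 0.075.
Under exogeneity and monotonicity, PS = (p₁ − p₀) / (1 − p₀).
PS = (0.28 − 0.075) / (1 − 0.075) = 0.205 / 0.925 ≈ 0.2216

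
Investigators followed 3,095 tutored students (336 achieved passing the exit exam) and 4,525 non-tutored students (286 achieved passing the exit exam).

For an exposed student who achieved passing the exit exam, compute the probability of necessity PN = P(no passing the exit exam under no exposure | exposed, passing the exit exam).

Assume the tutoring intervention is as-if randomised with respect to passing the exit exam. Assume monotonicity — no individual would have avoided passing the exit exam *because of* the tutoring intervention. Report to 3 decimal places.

p₁ = P(outcome | exposed) = 336/3095 = 0.10856
p₀ = P(outcome | unexposed) = 286/4525 = 0.063204
Under exogeneity and monotonicity, PN = (p₁ − p₀) / p₁.
PN = (0.10856 − 0.063204) / 0.10856 = 0.045358 / 0.10856 ≈ 0.4178

PN ≈ 0.418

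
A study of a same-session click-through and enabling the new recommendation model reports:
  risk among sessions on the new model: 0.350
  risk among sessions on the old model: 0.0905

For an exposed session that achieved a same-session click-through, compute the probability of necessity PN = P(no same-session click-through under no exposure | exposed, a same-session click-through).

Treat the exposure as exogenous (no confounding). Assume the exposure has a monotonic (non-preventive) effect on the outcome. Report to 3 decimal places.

Let p₁ = 0.35, p₀ = 0.0905.
Under exogeneity and monotonicity, PN = (p₁ − p₀) / p₁.
PN = (0.35 − 0.0905) / 0.35 = 0.2595 / 0.35 ≈ 0.7414

PN ≈ 0.741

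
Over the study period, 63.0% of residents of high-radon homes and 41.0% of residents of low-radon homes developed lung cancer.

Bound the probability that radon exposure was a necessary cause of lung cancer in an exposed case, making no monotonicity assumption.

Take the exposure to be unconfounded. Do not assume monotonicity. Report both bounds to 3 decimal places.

p₁ = 0.63, p₀ = 0.41.
Under exogeneity alone the bounds on PN are max{0,(p₁−p₀)/p₁} ≤ PN ≤ min{1,(1−p₀)/p₁}.
  lower = (p₁ − p₀)/p₁ = 0.22 / 0.63 ≈ 0.3492
  upper = min{1, (1 − p₀)/p₁} = 0.59 / 0.63 ≈ 0.9365

0.349 ≤ PN ≤ 0.937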